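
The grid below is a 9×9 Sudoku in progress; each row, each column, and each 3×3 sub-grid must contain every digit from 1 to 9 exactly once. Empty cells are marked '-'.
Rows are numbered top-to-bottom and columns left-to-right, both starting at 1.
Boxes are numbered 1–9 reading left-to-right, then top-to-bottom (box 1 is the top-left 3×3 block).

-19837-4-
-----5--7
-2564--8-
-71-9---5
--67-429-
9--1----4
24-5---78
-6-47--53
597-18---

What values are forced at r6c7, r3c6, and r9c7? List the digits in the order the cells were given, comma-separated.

For r6c7:
  Consider where 7 can go in column 7.
  r1c7 is out (row 1 already has a 7). r2c7 is out (row 2 already has a 7). r3c7 is out (box 3 already has a 7). r4c7 is out (row 4 already has a 7). The remaining empty cells in column 7 are similarly blocked.
  So the only cell in column 7 that can hold 7 is r6c7.
  So r6c7 = 7.
For r3c6:
  Consider where 1 can go in box 2.
  r2c4 is out (column 4 already has a 1).
  r2c5 is out (column 5 already has a 1).
  So the only cell in box 2 that can hold 1 is r3c6.
  So r3c6 = 1.
For r9c7:
  Consider where 4 can go in row 9.
  r9c4 is out (column 4 already has a 4).
  r9c8 is out (column 8 already has a 4).
  r9c9 is out (column 9 already has a 4).
  So the only cell in row 9 that can hold 4 is r9c7.
  So r9c7 = 4.

7,1,4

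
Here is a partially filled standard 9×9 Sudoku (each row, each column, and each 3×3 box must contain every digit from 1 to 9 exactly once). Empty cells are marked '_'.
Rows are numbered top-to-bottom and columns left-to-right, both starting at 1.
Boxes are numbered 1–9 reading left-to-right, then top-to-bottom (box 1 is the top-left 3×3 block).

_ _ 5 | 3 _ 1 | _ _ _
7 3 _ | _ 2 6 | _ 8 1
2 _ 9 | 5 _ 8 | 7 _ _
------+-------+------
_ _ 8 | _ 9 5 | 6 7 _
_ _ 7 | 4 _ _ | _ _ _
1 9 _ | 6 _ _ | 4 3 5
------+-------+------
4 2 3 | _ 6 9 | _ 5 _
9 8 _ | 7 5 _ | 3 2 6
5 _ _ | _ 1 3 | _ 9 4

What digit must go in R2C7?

Cell R2C7 itself could take any of {5, 9} by direct elimination.
Consider where 5 can go in column 7.
R1C7 is out (row 1 already has a 5).
R5C7 is out (box 6 already has a 5).
R7C7 is out (row 7 already has a 5).
R9C7 is out (row 9 already has a 5).
So the only cell in column 7 that can hold 5 is R2C7.
Therefore R2C7 = 5.

5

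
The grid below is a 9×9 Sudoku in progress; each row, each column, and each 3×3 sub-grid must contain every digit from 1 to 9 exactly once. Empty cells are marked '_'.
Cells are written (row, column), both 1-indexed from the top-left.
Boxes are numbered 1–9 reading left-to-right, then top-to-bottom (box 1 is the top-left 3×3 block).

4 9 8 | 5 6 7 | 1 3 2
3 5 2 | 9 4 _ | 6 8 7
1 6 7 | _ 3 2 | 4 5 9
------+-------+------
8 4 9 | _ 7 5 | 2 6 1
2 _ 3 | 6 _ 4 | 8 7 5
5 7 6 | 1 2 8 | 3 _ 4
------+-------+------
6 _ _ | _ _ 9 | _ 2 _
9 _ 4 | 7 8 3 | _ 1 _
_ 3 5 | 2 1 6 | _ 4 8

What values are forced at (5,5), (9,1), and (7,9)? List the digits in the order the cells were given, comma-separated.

9,7,3

For (5,5):
  Row 5 already contains {2, 3, 4, 5, 6, 7, 8}.
  Column 5 already contains {1, 2, 3, 4, 6, 7, 8}.
  Its 3×3 block (box 5) already contains {1, 2, 4, 5, 6, 7, 8}.
  The only value from 1–9 not eliminated is 9, so (5,5) = 9.
For (9,1):
  Row 9 already contains {1, 2, 3, 4, 5, 6, 8}.
  Column 1 already contains {1, 2, 3, 4, 5, 6, 8, 9}.
  Its 3×3 block (box 7) already contains {3, 4, 5, 6, 9}.
  The only value from 1–9 not eliminated is 7, so (9,1) = 7.
For (7,9):
  Row 7 already contains {2, 6, 9}.
  Column 9 already contains {1, 2, 4, 5, 7, 8, 9}.
  Its 3×3 block (box 9) already contains {1, 2, 4, 8}.
  The only value from 1–9 not eliminated is 3, so (7,9) = 3.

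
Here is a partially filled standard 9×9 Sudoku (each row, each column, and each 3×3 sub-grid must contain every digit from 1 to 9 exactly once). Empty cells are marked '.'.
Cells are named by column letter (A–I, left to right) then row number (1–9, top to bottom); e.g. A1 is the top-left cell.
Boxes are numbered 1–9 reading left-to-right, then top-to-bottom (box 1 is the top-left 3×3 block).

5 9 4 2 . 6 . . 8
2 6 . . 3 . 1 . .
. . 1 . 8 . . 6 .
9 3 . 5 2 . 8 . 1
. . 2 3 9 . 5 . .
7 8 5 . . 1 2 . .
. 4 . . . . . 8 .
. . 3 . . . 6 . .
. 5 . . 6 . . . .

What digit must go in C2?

Cell C2 itself could take any of {7, 8} by direct elimination.
Consider where 8 can go in row 2.
D2 is out (box 2 already has a 8).
F2 is out (box 2 already has a 8).
H2 is out (column H already has a 8).
I2 is out (column I already has a 8).
So the only cell in row 2 that can hold 8 is C2.
Therefore C2 = 8.

8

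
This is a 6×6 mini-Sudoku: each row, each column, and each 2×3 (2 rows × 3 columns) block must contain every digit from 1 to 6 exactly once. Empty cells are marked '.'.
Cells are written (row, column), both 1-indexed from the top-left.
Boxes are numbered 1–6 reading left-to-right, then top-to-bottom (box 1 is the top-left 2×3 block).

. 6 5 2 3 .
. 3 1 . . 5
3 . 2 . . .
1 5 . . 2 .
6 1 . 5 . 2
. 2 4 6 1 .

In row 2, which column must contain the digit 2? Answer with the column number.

1

Consider where 2 can go in row 2.
(2,4) is out (column 4 already has a 2).
(2,5) is out (column 5 already has a 2).
So the only cell in row 2 that can hold 2 is (2,1).
That is column 1.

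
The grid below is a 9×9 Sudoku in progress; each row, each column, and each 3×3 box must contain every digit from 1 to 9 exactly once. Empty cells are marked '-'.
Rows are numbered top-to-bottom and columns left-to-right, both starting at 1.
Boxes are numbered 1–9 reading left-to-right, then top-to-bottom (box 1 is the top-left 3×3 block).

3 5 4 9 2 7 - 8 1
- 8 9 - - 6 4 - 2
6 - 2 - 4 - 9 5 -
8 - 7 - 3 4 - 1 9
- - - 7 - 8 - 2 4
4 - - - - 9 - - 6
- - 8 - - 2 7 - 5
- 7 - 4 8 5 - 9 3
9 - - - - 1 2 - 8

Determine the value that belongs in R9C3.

5

Cell R9C3 itself could take any of {3, 5, 6} by direct elimination.
Consider where 5 can go in box 7.
R7C1 is out (row 7 already has a 5).
R7C2 is out (row 7 already has a 5).
R8C1 is out (row 8 already has a 5).
R8C3 is out (row 8 already has a 5).
R9C2 is out (column 2 already has a 5).
So the only cell in box 7 that can hold 5 is R9C3.
Therefore R9C3 = 5.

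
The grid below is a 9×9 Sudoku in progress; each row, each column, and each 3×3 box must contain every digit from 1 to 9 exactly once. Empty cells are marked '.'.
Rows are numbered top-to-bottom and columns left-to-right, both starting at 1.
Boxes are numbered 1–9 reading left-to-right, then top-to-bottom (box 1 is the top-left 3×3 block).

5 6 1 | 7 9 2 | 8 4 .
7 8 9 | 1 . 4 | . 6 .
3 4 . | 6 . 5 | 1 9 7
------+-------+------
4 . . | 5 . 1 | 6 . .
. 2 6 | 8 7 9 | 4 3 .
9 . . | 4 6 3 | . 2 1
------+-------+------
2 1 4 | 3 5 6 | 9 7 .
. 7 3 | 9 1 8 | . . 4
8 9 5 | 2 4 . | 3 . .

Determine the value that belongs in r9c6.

7

Row 9 already contains {2, 3, 4, 5, 8, 9}.
Column 6 already contains {1, 2, 3, 4, 5, 6, 8, 9}.
Its 3×3 block (box 8) already contains {1, 2, 3, 4, 5, 6, 8, 9}.
The only value from 1–9 not eliminated is 7, so r9c6 = 7.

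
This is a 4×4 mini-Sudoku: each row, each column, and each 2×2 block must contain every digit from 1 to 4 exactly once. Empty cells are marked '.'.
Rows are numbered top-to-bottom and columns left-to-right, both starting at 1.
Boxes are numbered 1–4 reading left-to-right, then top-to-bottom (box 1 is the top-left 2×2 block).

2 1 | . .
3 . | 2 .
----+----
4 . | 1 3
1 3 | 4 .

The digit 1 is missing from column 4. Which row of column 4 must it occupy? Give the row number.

Consider where 1 can go in column 4.
r1c4 is out (row 1 already has a 1).
r4c4 is out (row 4 already has a 1).
So the only cell in column 4 that can hold 1 is r2c4.
That is row 2.

2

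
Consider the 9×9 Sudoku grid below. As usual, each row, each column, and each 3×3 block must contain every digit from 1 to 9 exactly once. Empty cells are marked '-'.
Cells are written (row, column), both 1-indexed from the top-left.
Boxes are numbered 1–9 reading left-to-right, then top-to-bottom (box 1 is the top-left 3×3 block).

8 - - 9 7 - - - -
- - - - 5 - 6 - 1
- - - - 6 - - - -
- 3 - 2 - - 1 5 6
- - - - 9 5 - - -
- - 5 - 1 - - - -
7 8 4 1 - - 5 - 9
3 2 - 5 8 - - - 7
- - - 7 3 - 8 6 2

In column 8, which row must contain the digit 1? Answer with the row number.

Consider where 1 can go in column 8.
(1,8) is out (box 3 already has a 1). (2,8) is out (row 2 already has a 1). (3,8) is out (box 3 already has a 1). (5,8) is out (box 6 already has a 1). The remaining empty cells in column 8 are similarly blocked.
So the only cell in column 8 that can hold 1 is (8,8).
That is row 8.

8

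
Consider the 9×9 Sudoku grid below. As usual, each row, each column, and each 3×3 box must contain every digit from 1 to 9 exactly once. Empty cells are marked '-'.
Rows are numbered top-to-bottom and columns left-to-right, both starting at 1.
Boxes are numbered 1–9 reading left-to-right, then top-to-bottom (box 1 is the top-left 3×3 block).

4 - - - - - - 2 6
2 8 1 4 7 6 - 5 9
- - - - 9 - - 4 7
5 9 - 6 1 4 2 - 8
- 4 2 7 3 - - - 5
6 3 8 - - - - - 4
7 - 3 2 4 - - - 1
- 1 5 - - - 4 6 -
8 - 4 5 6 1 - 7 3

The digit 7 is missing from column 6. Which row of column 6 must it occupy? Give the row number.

Consider where 7 can go in column 6.
R1C6 is out (box 2 already has a 7).
R3C6 is out (row 3 already has a 7).
R5C6 is out (row 5 already has a 7).
R6C6 is out (box 5 already has a 7).
R7C6 is out (row 7 already has a 7).
So the only cell in column 6 that can hold 7 is R8C6.
That is row 8.

8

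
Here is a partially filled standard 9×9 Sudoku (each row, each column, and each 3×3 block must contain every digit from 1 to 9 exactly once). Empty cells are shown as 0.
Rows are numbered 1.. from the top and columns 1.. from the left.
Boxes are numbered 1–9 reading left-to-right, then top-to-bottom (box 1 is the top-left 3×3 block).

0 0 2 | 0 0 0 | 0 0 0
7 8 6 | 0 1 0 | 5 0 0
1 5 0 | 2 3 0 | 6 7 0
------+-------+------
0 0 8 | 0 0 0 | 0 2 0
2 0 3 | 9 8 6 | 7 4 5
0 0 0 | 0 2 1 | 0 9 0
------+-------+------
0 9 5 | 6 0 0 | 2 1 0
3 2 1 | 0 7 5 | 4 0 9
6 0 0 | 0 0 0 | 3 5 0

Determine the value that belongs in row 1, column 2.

Cell row 1, column 2 itself could take any of {3, 4} by direct elimination.
Consider where 3 can go in column 2.
row 4, column 2 is out (box 4 already has a 3).
row 5, column 2 is out (row 5 already has a 3).
row 6, column 2 is out (box 4 already has a 3).
row 9, column 2 is out (row 9 already has a 3).
So the only cell in column 2 that can hold 3 is row 1, column 2.
Therefore row 1, column 2 = 3.

3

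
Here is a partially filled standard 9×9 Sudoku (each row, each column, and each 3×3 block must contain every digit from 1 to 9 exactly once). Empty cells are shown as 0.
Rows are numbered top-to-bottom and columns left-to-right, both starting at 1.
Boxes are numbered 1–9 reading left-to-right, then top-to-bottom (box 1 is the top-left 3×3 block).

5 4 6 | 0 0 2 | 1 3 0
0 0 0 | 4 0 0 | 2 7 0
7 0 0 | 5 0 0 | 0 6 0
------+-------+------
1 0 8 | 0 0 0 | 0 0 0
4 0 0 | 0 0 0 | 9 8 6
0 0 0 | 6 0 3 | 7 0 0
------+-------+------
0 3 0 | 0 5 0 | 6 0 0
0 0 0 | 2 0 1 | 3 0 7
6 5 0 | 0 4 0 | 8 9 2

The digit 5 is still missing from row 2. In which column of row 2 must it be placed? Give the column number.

Consider where 5 can go in row 2.
R2C1 is out (column 1 already has a 5).
R2C2 is out (column 2 already has a 5).
R2C3 is out (box 1 already has a 5).
R2C5 is out (column 5 already has a 5).
R2C6 is out (box 2 already has a 5).
So the only cell in row 2 that can hold 5 is R2C9.
That is column 9.

9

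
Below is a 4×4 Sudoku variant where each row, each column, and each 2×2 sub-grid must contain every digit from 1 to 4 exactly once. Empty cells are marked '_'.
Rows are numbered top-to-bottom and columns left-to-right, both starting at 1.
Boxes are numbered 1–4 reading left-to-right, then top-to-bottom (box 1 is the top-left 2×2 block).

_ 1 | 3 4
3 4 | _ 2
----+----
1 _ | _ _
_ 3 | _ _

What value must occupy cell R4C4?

Row 4 already contains {3}.
Column 4 already contains {2, 4}.
Its 2×2 block (box 4) already contains {}.
The only value from 1–4 not eliminated is 1, so R4C4 = 1.

1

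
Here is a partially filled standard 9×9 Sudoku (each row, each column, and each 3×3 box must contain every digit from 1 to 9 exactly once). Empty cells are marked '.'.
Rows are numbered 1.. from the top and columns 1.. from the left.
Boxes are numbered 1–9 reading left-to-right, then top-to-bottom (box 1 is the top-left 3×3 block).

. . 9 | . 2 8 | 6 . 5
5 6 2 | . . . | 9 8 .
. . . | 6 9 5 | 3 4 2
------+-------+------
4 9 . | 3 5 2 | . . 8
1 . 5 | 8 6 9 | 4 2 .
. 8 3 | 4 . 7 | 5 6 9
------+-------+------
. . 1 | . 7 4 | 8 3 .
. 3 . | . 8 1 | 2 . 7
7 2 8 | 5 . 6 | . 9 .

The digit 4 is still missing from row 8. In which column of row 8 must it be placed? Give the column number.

Consider where 4 can go in row 8.
row 8, column 1 is out (column 1 already has a 4).
row 8, column 4 is out (column 4 already has a 4).
row 8, column 8 is out (column 8 already has a 4).
So the only cell in row 8 that can hold 4 is row 8, column 3.
That is column 3.

3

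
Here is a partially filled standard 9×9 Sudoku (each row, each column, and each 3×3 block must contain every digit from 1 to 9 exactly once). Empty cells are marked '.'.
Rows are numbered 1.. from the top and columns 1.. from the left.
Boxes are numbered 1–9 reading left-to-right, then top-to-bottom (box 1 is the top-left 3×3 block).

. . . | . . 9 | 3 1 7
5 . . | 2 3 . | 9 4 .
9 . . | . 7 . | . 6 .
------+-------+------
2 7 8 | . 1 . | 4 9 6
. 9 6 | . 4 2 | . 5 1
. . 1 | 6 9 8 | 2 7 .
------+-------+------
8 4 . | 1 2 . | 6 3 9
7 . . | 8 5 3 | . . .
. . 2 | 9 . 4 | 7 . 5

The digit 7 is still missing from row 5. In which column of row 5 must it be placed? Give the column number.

Consider where 7 can go in row 5.
row 5, column 1 is out (column 1 already has a 7).
row 5, column 7 is out (column 7 already has a 7).
So the only cell in row 5 that can hold 7 is row 5, column 4.
That is column 4.

4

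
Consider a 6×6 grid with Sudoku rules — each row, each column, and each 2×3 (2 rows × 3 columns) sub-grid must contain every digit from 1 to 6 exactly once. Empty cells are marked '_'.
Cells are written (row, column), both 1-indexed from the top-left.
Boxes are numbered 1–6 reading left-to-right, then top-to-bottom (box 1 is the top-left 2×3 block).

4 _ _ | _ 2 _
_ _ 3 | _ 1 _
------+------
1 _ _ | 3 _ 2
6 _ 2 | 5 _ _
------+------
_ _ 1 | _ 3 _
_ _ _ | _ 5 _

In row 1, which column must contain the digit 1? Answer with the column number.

Consider where 1 can go in row 1.
(1,3) is out (column 3 already has a 1).
(1,4) is out (box 2 already has a 1).
(1,6) is out (box 2 already has a 1).
So the only cell in row 1 that can hold 1 is (1,2).
That is column 2.

2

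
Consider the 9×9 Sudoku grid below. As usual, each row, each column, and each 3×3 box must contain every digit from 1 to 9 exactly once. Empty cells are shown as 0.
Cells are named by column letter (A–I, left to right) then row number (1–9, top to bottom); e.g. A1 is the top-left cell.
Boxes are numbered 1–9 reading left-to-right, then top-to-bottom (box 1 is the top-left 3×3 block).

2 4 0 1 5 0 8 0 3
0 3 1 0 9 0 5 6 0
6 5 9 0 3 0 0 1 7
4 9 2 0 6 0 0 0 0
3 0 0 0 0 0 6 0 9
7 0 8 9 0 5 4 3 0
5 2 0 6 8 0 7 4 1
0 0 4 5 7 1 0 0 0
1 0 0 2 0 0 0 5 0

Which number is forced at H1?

9

Row 1 already contains {1, 2, 3, 4, 5, 8}.
Column H already contains {1, 3, 4, 5, 6}.
Its 3×3 block (box 3) already contains {1, 3, 5, 6, 7, 8}.
The only value from 1–9 not eliminated is 9, so H1 = 9.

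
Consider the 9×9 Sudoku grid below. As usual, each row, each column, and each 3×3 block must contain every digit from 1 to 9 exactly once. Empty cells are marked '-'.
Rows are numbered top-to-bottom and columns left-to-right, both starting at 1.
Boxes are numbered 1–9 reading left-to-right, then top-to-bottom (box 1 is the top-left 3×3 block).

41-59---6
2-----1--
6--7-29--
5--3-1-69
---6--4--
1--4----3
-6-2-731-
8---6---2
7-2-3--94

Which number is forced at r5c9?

1

Cell r5c9 itself could take any of {1, 5, 7, 8} by direct elimination.
Consider where 1 can go in column 9.
r2c9 is out (row 2 already has a 1).
r3c9 is out (box 3 already has a 1).
r7c9 is out (row 7 already has a 1).
So the only cell in column 9 that can hold 1 is r5c9.
Therefore r5c9 = 1.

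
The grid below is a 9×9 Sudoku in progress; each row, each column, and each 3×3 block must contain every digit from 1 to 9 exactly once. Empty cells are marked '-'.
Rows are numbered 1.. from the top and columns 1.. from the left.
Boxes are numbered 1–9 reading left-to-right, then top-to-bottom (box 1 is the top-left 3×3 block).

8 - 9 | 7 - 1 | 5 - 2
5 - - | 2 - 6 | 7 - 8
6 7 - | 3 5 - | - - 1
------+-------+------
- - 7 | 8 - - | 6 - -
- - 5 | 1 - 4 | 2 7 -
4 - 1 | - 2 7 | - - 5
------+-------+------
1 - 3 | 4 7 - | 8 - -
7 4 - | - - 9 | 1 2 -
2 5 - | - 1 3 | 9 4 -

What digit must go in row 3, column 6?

Row 3 already contains {1, 3, 5, 6, 7}.
Column 6 already contains {1, 3, 4, 6, 7, 9}.
Its 3×3 block (box 2) already contains {1, 2, 3, 5, 6, 7}.
The only value from 1–9 not eliminated is 8, so row 3, column 6 = 8.

8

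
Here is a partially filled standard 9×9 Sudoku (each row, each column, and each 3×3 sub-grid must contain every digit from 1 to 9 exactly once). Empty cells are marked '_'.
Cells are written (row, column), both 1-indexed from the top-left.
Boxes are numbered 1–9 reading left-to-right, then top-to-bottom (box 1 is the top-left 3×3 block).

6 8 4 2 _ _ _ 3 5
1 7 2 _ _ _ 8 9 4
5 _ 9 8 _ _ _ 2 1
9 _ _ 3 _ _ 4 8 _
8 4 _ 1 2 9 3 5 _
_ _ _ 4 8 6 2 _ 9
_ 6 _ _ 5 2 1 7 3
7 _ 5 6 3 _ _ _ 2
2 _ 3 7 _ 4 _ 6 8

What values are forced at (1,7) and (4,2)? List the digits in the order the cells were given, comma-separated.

7,2

For (1,7):
  Row 1 already contains {2, 3, 4, 5, 6, 8}.
  Column 7 already contains {1, 2, 3, 4, 8}.
  Its 3×3 block (box 3) already contains {1, 2, 3, 4, 5, 8, 9}.
  The only value from 1–9 not eliminated is 7, so (1,7) = 7.
For (4,2):
  Consider where 2 can go in row 4.
  (4,3) is out (column 3 already has a 2).
  (4,5) is out (column 5 already has a 2).
  (4,6) is out (column 6 already has a 2).
  (4,9) is out (column 9 already has a 2).
  So the only cell in row 4 that can hold 2 is (4,2).
  So (4,2) = 2.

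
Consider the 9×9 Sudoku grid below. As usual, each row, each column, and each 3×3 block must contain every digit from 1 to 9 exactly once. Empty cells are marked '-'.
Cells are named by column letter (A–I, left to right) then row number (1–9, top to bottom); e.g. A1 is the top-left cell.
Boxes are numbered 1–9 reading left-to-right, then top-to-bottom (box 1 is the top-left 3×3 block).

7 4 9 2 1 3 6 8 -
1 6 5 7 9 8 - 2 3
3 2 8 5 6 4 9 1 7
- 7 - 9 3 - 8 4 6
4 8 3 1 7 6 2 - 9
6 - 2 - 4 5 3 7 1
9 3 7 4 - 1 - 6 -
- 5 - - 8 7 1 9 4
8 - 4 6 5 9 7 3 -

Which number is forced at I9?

2

Row 9 already contains {3, 4, 5, 6, 7, 8, 9}.
Column I already contains {1, 3, 4, 6, 7, 9}.
Its 3×3 block (box 9) already contains {1, 3, 4, 6, 7, 9}.
The only value from 1–9 not eliminated is 2, so I9 = 2.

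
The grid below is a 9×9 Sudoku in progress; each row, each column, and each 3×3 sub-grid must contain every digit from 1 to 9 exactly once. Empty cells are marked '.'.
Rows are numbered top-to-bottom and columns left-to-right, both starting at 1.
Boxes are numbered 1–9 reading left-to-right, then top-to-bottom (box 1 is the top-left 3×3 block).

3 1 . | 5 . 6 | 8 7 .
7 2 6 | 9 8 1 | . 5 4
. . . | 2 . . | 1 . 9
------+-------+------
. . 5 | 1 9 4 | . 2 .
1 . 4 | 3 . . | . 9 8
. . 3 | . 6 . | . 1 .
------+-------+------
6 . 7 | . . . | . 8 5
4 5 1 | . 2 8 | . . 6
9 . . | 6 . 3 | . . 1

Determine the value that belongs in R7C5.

1

Cell R7C5 itself could take any of {1, 4} by direct elimination.
Consider where 1 can go in box 8.
R7C4 is out (column 4 already has a 1).
R7C6 is out (column 6 already has a 1).
R8C4 is out (row 8 already has a 1).
R9C5 is out (row 9 already has a 1).
So the only cell in box 8 that can hold 1 is R7C5.
Therefore R7C5 = 1.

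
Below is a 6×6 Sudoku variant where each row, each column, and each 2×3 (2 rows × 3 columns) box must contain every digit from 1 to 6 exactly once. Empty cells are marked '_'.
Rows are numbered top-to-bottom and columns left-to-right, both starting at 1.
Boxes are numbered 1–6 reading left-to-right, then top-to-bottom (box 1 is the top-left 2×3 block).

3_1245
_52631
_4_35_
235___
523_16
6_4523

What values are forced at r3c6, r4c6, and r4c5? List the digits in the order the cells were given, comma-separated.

2,4,6

For r3c6:
  Row 3 already contains {3, 4, 5}.
  Column 6 already contains {1, 3, 5, 6}.
  Its 2×3 block (box 4) already contains {3, 5}.
  The only value from 1–6 not eliminated is 2, so r3c6 = 2.
For r4c6:
  Row 4 already contains {2, 3, 5}.
  Column 6 already contains {1, 3, 5, 6}.
  Its 2×3 block (box 4) already contains {3, 5}.
  The only value from 1–6 not eliminated is 4, so r4c6 = 4.
For r4c5:
  Row 4 already contains {2, 3, 5}.
  Column 5 already contains {1, 2, 3, 4, 5}.
  Its 2×3 block (box 4) already contains {3, 5}.
  The only value from 1–6 not eliminated is 6, so r4c5 = 6.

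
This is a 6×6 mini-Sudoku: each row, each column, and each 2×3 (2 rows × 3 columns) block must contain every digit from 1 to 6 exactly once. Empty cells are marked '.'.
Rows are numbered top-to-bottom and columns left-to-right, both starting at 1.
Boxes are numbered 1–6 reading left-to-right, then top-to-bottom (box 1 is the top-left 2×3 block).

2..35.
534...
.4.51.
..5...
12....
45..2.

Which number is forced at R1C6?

4

Cell R1C6 itself could take any of {1, 4, 6} by direct elimination.
Consider where 4 can go in box 2.
R2C4 is out (row 2 already has a 4).
R2C5 is out (row 2 already has a 4).
R2C6 is out (row 2 already has a 4).
So the only cell in box 2 that can hold 4 is R1C6.
Therefore R1C6 = 4.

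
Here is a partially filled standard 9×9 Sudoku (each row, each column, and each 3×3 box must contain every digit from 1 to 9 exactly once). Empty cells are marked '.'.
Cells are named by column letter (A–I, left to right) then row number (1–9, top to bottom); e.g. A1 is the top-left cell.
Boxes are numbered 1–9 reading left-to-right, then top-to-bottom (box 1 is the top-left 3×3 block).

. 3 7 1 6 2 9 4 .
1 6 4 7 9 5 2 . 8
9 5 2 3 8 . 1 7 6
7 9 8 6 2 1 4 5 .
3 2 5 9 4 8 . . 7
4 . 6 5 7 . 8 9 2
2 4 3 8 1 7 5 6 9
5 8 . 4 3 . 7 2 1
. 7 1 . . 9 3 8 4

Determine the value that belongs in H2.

Row 2 already contains {1, 2, 4, 5, 6, 7, 8, 9}.
Column H already contains {2, 4, 5, 6, 7, 8, 9}.
Its 3×3 block (box 3) already contains {1, 2, 4, 6, 7, 8, 9}.
The only value from 1–9 not eliminated is 3, so H2 = 3.

3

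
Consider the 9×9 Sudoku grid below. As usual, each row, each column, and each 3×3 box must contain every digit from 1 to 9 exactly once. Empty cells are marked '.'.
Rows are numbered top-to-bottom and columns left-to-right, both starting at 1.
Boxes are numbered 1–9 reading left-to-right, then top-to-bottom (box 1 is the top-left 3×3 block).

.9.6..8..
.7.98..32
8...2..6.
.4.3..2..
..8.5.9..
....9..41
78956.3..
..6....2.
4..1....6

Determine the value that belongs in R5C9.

Cell R5C9 itself could take any of {3, 7} by direct elimination.
Consider where 3 can go in column 9.
R1C9 is out (box 3 already has a 3).
R3C9 is out (box 3 already has a 3).
R4C9 is out (row 4 already has a 3).
R7C9 is out (row 7 already has a 3).
R8C9 is out (box 9 already has a 3).
So the only cell in column 9 that can hold 3 is R5C9.
Therefore R5C9 = 3.

3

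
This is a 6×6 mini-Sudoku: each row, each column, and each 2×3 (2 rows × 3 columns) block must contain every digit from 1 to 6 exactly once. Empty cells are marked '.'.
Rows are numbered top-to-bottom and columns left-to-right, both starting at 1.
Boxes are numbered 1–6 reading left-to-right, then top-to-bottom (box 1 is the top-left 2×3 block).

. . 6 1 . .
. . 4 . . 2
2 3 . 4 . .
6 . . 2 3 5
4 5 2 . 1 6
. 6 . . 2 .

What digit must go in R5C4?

Row 5 already contains {1, 2, 4, 5, 6}.
Column 4 already contains {1, 2, 4}.
Its 2×3 block (box 6) already contains {1, 2, 6}.
The only value from 1–6 not eliminated is 3, so R5C4 = 3.

3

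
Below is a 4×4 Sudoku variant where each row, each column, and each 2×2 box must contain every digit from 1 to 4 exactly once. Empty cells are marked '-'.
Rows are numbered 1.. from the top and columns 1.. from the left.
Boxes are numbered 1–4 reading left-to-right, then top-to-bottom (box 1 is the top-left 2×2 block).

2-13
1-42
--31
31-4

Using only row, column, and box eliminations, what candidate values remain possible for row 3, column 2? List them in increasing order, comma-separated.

Row 3 already contains {1, 3}.
Column 2 already contains {1}.
Its 2×2 block (box 3) already contains {1, 3}.
Removing those from 1–4 leaves {2, 4} as the candidates for row 3, column 2.

2,4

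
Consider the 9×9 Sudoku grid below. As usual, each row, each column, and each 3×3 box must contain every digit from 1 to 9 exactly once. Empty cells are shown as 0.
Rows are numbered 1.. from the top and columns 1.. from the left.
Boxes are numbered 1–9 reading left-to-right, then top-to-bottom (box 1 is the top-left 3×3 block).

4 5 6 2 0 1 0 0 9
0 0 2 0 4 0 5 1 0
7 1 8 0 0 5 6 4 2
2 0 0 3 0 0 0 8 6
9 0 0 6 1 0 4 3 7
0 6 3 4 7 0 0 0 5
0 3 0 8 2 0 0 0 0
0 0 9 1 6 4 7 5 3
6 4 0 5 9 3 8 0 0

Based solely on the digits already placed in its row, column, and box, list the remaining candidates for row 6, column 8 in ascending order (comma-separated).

2,9

Row 6 already contains {3, 4, 5, 6, 7}.
Column 8 already contains {1, 3, 4, 5, 8}.
Its 3×3 block (box 6) already contains {3, 4, 5, 6, 7, 8}.
Removing those from 1–9 leaves {2, 9} as the candidates for row 6, column 8.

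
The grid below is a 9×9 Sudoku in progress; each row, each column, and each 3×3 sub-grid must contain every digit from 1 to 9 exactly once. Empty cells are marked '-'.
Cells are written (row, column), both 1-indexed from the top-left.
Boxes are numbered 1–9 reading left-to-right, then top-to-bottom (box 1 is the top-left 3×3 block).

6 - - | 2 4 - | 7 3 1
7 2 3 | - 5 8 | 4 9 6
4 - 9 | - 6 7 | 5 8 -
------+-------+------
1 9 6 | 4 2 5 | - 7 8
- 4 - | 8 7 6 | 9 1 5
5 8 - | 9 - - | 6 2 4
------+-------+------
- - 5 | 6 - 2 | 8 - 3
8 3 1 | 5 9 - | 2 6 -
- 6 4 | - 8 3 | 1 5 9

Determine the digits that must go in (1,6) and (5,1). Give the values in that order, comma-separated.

For (1,6):
  Row 1 already contains {1, 2, 3, 4, 6, 7}.
  Column 6 already contains {2, 3, 5, 6, 7, 8}.
  Its 3×3 block (box 2) already contains {2, 4, 5, 6, 7, 8}.
  The only value from 1–9 not eliminated is 9, so (1,6) = 9.
For (5,1):
  Consider where 3 can go in column 1.
  (7,1) is out (row 7 already has a 3).
  (9,1) is out (row 9 already has a 3).
  So the only cell in column 1 that can hold 3 is (5,1).
  So (5,1) = 3.

9,3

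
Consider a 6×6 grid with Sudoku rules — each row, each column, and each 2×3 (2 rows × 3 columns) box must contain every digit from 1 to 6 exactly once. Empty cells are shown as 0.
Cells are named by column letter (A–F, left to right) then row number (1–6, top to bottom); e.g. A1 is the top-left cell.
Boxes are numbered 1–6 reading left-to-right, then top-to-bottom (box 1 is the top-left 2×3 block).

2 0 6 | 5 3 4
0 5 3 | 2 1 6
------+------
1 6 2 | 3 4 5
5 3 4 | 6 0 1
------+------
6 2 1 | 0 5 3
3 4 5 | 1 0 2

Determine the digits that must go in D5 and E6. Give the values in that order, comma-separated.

For D5:
  Row 5 already contains {1, 2, 3, 5, 6}.
  Column D already contains {1, 2, 3, 5, 6}.
  Its 2×3 block (box 6) already contains {1, 2, 3, 5}.
  The only value from 1–6 not eliminated is 4, so D5 = 4.
For E6:
  Row 6 already contains {1, 2, 3, 4, 5}.
  Column E already contains {1, 3, 4, 5}.
  Its 2×3 block (box 6) already contains {1, 2, 3, 5}.
  The only value from 1–6 not eliminated is 6, so E6 = 6.

4,6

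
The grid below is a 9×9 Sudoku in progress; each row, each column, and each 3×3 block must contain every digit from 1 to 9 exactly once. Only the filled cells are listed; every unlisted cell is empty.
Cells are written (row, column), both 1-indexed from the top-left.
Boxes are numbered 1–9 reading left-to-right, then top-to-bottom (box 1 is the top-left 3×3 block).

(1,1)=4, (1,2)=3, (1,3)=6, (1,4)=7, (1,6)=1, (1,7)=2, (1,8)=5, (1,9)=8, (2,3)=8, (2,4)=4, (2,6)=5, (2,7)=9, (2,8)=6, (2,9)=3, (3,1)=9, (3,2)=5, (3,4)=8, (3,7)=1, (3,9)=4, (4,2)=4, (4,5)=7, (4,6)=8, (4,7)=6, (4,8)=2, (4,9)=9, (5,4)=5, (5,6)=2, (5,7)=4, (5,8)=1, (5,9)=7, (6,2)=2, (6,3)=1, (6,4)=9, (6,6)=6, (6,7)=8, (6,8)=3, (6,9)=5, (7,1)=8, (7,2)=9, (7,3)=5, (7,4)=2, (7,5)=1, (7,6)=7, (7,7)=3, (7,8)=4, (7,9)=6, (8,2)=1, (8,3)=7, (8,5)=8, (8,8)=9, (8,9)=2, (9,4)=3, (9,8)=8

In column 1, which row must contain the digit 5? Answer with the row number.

4

Consider where 5 can go in column 1.
(2,1) is out (row 2 already has a 5).
(5,1) is out (row 5 already has a 5).
(6,1) is out (row 6 already has a 5).
(8,1) is out (box 7 already has a 5).
(9,1) is out (box 7 already has a 5).
So the only cell in column 1 that can hold 5 is (4,1).
That is row 4.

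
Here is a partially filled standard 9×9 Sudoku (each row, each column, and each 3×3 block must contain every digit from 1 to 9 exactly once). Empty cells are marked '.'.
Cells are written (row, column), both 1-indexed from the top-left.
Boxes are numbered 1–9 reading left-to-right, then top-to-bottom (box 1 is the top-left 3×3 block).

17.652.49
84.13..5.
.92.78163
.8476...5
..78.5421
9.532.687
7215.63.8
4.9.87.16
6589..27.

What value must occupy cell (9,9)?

4

Row 9 already contains {2, 5, 6, 7, 8, 9}.
Column 9 already contains {1, 3, 5, 6, 7, 8, 9}.
Its 3×3 block (box 9) already contains {1, 2, 3, 6, 7, 8}.
The only value from 1–9 not eliminated is 4, so (9,9) = 4.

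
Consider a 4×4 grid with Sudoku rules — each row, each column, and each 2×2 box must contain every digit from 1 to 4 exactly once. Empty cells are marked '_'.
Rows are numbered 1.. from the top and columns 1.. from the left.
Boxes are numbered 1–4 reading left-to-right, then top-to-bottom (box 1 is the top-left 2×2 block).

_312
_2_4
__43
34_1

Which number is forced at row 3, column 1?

2

Cell row 3, column 1 itself could take any of {1, 2} by direct elimination.
Consider where 2 can go in column 1.
row 1, column 1 is out (row 1 already has a 2).
row 2, column 1 is out (row 2 already has a 2).
So the only cell in column 1 that can hold 2 is row 3, column 1.
Therefore row 3, column 1 = 2.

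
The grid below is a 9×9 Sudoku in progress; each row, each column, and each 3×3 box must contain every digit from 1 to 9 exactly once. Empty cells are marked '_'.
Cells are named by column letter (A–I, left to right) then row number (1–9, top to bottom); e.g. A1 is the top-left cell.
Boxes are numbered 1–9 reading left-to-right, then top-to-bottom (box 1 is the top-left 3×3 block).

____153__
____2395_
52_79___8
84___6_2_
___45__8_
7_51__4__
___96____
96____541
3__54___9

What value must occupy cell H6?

Cell H6 itself could take any of {3, 6, 9} by direct elimination.
Consider where 9 can go in column H.
H1 is out (box 3 already has a 9).
H3 is out (row 3 already has a 9).
H7 is out (row 7 already has a 9).
H9 is out (row 9 already has a 9).
So the only cell in column H that can hold 9 is H6.
Therefore H6 = 9.

9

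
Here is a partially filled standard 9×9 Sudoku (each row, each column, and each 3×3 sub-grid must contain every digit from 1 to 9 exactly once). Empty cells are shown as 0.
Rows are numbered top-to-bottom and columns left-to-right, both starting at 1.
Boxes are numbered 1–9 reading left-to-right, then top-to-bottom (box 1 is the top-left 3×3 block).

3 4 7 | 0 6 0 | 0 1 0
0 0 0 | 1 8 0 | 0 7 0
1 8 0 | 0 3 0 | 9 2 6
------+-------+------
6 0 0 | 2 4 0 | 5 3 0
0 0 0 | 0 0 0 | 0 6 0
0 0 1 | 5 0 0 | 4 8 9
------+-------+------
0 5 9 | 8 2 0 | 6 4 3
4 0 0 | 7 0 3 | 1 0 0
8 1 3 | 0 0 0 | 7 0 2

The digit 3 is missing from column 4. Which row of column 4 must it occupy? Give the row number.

Consider where 3 can go in column 4.
r1c4 is out (row 1 already has a 3).
r3c4 is out (row 3 already has a 3).
r9c4 is out (row 9 already has a 3).
So the only cell in column 4 that can hold 3 is r5c4.
That is row 5.

5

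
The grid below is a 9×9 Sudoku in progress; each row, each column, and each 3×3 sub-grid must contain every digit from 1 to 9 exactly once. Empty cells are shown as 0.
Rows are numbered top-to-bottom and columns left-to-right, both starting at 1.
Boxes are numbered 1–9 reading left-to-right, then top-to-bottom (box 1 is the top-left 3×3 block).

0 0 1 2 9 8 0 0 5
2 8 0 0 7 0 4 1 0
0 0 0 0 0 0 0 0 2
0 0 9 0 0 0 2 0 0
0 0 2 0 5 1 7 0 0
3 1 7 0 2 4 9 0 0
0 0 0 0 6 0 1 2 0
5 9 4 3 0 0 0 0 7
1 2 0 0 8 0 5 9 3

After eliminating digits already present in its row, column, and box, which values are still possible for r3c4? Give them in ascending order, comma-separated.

1,4,5,6

Row 3 already contains {2}.
Column 4 already contains {2, 3}.
Its 3×3 block (box 2) already contains {2, 7, 8, 9}.
Removing those from 1–9 leaves {1, 4, 5, 6} as the candidates for r3c4.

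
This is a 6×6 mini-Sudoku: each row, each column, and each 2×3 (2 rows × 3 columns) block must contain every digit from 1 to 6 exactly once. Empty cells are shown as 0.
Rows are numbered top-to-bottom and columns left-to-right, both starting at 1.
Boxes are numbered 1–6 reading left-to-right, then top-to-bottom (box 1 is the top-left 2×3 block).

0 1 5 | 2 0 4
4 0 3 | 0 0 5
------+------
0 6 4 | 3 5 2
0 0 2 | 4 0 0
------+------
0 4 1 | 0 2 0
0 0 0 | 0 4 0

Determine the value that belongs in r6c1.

Cell r6c1 itself could take any of {2, 3, 5, 6} by direct elimination.
Consider where 2 can go in column 1.
r1c1 is out (row 1 already has a 2).
r3c1 is out (row 3 already has a 2).
r4c1 is out (row 4 already has a 2).
r5c1 is out (row 5 already has a 2).
So the only cell in column 1 that can hold 2 is r6c1.
Therefore r6c1 = 2.

2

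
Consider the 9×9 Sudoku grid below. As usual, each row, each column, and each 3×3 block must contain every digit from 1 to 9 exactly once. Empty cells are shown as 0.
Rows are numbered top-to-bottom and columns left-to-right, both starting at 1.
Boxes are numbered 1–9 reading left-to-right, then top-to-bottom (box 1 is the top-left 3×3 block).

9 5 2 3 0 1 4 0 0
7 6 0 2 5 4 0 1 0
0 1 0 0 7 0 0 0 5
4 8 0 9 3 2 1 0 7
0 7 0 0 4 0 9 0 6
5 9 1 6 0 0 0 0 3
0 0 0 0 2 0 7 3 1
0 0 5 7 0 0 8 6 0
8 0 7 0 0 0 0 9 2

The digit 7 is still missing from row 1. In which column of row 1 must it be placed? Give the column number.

Consider where 7 can go in row 1.
r1c5 is out (column 5 already has a 7).
r1c9 is out (column 9 already has a 7).
So the only cell in row 1 that can hold 7 is r1c8.
That is column 8.

8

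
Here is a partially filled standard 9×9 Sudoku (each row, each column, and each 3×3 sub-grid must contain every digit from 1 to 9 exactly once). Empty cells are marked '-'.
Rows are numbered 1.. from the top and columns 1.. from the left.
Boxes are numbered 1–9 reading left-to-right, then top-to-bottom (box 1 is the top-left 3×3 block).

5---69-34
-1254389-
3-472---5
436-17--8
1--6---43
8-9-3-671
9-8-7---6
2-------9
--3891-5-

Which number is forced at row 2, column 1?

Cell row 2, column 1 itself could take any of {6, 7} by direct elimination.
Consider where 6 can go in row 2.
row 2, column 9 is out (column 9 already has a 6).
So the only cell in row 2 that can hold 6 is row 2, column 1.
Therefore row 2, column 1 = 6.

6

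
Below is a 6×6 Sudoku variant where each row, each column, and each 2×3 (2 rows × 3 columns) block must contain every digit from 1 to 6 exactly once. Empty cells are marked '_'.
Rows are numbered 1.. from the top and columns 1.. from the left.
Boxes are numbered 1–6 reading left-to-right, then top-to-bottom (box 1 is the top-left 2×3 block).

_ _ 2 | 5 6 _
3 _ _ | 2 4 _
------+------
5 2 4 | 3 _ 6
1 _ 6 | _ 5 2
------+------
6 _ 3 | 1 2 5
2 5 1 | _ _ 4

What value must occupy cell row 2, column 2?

6

Cell row 2, column 2 itself could take any of {1, 6} by direct elimination.
Consider where 6 can go in row 2.
row 2, column 3 is out (column 3 already has a 6).
row 2, column 6 is out (column 6 already has a 6).
So the only cell in row 2 that can hold 6 is row 2, column 2.
Therefore row 2, column 2 = 6.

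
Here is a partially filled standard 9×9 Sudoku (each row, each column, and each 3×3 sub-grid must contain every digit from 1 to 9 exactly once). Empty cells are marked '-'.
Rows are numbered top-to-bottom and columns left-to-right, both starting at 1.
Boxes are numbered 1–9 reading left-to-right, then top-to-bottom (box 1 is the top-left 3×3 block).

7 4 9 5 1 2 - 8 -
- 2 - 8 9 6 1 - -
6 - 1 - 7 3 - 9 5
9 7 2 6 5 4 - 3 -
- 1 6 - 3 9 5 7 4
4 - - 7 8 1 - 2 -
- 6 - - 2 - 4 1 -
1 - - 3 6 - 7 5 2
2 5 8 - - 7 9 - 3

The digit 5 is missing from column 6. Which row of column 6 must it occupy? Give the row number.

Consider where 5 can go in column 6.
R8C6 is out (row 8 already has a 5).
So the only cell in column 6 that can hold 5 is R7C6.
That is row 7.

7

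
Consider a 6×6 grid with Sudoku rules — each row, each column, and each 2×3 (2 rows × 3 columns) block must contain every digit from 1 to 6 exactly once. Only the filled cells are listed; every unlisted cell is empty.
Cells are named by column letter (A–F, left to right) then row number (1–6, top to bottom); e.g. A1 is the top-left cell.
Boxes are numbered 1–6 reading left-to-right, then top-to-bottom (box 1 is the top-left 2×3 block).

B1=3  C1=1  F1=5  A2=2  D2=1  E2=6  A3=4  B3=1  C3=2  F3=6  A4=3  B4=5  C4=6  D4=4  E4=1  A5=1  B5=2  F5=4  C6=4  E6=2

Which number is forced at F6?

Cell F6 itself could take any of {1, 3} by direct elimination.
Consider where 1 can go in row 6.
A6 is out (column A already has a 1).
B6 is out (column B already has a 1).
D6 is out (column D already has a 1).
So the only cell in row 6 that can hold 1 is F6.
Therefore F6 = 1.

1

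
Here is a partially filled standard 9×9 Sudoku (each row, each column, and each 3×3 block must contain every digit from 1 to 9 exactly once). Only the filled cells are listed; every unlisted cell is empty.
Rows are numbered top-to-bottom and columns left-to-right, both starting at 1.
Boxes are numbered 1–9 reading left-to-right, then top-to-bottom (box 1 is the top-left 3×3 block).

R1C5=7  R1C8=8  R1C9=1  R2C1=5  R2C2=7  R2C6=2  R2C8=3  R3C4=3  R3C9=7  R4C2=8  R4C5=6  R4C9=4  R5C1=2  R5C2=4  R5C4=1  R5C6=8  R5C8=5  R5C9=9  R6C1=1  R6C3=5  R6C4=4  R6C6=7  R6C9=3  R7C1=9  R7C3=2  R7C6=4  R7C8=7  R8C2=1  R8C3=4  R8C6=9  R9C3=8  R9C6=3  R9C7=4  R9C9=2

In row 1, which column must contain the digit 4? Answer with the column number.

1

Consider where 4 can go in row 1.
R1C2 is out (column 2 already has a 4).
R1C3 is out (column 3 already has a 4).
R1C4 is out (column 4 already has a 4).
R1C6 is out (column 6 already has a 4).
R1C7 is out (column 7 already has a 4).
So the only cell in row 1 that can hold 4 is R1C1.
That is column 1.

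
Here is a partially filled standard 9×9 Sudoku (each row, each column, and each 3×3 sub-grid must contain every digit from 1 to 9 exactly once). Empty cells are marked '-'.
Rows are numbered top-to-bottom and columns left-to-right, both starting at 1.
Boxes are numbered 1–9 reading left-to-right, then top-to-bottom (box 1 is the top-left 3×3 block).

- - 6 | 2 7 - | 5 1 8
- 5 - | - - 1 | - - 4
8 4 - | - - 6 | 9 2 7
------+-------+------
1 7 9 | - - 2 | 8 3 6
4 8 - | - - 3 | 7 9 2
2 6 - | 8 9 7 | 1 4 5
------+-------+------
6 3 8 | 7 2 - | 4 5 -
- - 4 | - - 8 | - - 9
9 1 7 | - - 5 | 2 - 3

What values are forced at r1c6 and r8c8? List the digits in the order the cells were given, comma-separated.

For r1c6:
  Consider where 4 can go in box 2.
  r2c4 is out (row 2 already has a 4).
  r2c5 is out (row 2 already has a 4).
  r3c4 is out (row 3 already has a 4).
  r3c5 is out (row 3 already has a 4).
  So the only cell in box 2 that can hold 4 is r1c6.
  So r1c6 = 4.
For r8c8:
  Consider where 7 can go in row 8.
  r8c1 is out (box 7 already has a 7).
  r8c2 is out (column 2 already has a 7).
  r8c4 is out (column 4 already has a 7).
  r8c5 is out (column 5 already has a 7).
  r8c7 is out (column 7 already has a 7).
  So the only cell in row 8 that can hold 7 is r8c8.
  So r8c8 = 7.

4,7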